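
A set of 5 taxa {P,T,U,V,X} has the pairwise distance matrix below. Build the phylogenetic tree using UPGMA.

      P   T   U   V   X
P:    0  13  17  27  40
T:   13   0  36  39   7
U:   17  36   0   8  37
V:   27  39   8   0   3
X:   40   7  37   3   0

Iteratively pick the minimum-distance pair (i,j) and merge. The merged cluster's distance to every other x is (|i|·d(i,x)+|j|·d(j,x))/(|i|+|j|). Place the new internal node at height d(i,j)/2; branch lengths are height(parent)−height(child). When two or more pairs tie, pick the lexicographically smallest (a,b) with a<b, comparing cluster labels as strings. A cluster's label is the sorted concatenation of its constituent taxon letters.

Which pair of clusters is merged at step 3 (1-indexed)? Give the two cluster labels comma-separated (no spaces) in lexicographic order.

iteration 1: select V,X (d=3); attach at lengths (3/2, 3/2); label the merged cluster VX
  updated: d(P,VX)=67/2, d(T,VX)=23, d(U,VX)=45/2
iteration 2: select P,T (d=13); attach at lengths (13/2, 13/2); label the merged cluster PT
  updated: d(PT,U)=53/2, d(PT,VX)=113/4
iteration 3: select U,VX (d=45/2); attach at lengths (45/4, 39/4); label the merged cluster UVX
  updated: d(PT,UVX)=83/3
iteration 4: select PT,UVX (d=83/3); attach at lengths (22/3, 31/12); label the merged cluster PTUVX
final tree: ((P:13/2,T:13/2):22/3,(U:45/4,(V:3/2,X:3/2):39/4):31/12)
total length: 563/12

U,VX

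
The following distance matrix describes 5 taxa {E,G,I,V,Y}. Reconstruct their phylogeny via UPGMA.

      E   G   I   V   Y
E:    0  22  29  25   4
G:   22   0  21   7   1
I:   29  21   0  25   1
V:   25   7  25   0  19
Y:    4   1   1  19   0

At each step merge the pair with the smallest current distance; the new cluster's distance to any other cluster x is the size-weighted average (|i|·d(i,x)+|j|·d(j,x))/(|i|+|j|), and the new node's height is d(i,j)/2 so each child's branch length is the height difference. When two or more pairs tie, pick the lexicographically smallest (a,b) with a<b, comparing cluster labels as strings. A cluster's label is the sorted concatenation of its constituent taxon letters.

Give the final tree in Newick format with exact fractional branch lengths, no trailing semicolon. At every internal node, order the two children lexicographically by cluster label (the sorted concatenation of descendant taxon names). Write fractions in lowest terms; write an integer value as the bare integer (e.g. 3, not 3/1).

1. join G+Y (d=1) ⇒ GY; edges |G|=1/2, |Y|=1/2
  updated: d(E,GY)=13, d(GY,I)=11, d(GY,V)=13
2. join GY+I (d=11) ⇒ GIY; edges |GY|=5, |I|=11/2
  updated: d(E,GIY)=55/3, d(GIY,V)=17
3. join GIY+V (d=17) ⇒ GIVY; edges |GIY|=3, |V|=17/2
  updated: d(E,GIVY)=20
4. join E+GIVY (d=20) ⇒ EGIVY; edges |E|=10, |GIVY|=3/2
final tree: (E:10,(((G:1/2,Y:1/2):5,I:11/2):3,V:17/2):3/2)
total length: 69/2

(E:10,(((G:1/2,Y:1/2):5,I:11/2):3,V:17/2):3/2)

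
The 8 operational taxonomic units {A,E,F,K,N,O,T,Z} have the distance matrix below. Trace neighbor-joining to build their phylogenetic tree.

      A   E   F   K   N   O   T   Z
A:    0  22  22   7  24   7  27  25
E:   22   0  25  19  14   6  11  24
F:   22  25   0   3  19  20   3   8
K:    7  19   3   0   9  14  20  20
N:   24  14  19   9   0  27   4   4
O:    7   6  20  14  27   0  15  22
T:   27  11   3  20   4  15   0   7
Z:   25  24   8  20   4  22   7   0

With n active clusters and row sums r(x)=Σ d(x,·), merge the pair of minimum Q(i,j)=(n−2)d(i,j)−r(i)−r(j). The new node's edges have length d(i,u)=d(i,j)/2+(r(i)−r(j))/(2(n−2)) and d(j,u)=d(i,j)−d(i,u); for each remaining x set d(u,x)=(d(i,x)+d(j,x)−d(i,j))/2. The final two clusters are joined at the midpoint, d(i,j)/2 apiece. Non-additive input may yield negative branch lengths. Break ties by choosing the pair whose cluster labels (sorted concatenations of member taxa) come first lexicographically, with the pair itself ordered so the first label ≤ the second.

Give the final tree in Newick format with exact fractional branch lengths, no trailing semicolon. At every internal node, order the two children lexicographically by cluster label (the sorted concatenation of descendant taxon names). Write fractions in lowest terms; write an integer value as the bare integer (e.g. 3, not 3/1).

((((((A:65/12,O:19/12):87/20,E:123/20):277/48,(F:5/32,K:91/32):221/48):29/8,T:11/16):45/16,N:3/4):13/8,Z:13/8)

1. join A+O (d=7, Q=-203) ⇒ AO; edges |A|=65/12, |O|=19/12
  updated: d(AO,E)=21/2, d(AO,F)=35/2, d(AO,K)=7, d(AO,N)=22, d(AO,T)=35/2, d(AO,Z)=20
2. join AO+E (d=21/2, Q=-291/2) ⇒ AEO; edges |AO|=87/20, |E|=123/20
  updated: d(AEO,F)=16, d(AEO,K)=31/4, d(AEO,N)=51/4, d(AEO,T)=9, d(AEO,Z)=67/4
3. join F+K (d=3, Q=-387/4) ⇒ FK; edges |F|=5/32, |K|=91/32
  updated: d(AEO,FK)=83/8, d(FK,N)=25/2, d(FK,T)=10, d(FK,Z)=25/2
4. join AEO+FK (d=83/8, Q=-505/8) ⇒ AEFKO; edges |AEO|=277/48, |FK|=221/48
  updated: d(AEFKO,N)=119/16, d(AEFKO,T)=69/16, d(AEFKO,Z)=151/16
5. join AEFKO+T (d=69/16, Q=-223/8) ⇒ AEFKOT; edges |AEFKO|=29/8, |T|=11/16
  updated: d(AEFKOT,N)=57/16, d(AEFKOT,Z)=97/16
6. join AEFKOT+N (d=57/16, Q=-109/8) ⇒ AEFKNOT; edges |AEFKOT|=45/16, |N|=3/4
  updated: d(AEFKNOT,Z)=13/4
7. join AEFKNOT+Z (d=13/4) ⇒ AEFKNOTZ; edges |AEFKNOT|=13/8, |Z|=13/8
final tree: ((((((A:65/12,O:19/12):87/20,E:123/20):277/48,(F:5/32,K:91/32):221/48):29/8,T:11/16):45/16,N:3/4):13/8,Z:13/8)
total length: 42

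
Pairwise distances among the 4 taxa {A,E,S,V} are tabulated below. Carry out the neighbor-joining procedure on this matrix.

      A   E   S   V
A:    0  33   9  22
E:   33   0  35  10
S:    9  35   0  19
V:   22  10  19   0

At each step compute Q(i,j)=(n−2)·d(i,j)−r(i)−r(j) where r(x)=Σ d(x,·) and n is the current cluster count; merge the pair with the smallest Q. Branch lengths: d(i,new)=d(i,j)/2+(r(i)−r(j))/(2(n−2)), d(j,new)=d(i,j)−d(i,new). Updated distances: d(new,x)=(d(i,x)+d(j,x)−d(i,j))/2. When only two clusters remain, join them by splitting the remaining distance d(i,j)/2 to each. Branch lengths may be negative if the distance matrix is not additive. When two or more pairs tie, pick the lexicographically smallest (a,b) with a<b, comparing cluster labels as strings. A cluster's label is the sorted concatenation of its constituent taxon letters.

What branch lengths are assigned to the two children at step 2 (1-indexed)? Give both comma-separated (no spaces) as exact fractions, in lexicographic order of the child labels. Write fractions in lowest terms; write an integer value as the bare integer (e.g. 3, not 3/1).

iteration 1: select A,S (d=9, Q=-109); attach at lengths (19/4, 17/4); label the merged cluster AS
  updated: d(AS,E)=59/2, d(AS,V)=16
iteration 2: select AS,E (d=59/2, Q=-111/2); attach at lengths (71/4, 47/4); label the merged cluster AES
  updated: d(AES,V)=-7/4
iteration 3: select AES,V (d=-7/4); attach at lengths (-7/8, -7/8); label the merged cluster AESV
final tree: (((A:19/4,S:17/4):71/4,E:47/4):-7/8,V:-7/8)
total length: 147/4

71/4,47/4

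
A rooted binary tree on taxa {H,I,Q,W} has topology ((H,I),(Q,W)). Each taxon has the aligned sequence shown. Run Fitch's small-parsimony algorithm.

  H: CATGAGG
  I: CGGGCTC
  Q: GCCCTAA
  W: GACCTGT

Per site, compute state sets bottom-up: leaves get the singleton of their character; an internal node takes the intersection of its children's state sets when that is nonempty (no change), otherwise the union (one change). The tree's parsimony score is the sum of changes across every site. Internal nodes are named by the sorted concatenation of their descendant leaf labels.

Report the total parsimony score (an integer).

13

HI@0: {C} ∩ {C} = {C} (intersection, +0)
QW@0: {G} ∩ {G} = {G} (intersection, +0)
HIQW@0: {C} ∪ {G} = {C,G} (union, +1)
HI@1: {A} ∪ {G} = {A,G} (union, +1)
QW@1: {C} ∪ {A} = {A,C} (union, +1)
HIQW@1: {A,G} ∩ {A,C} = {A} (intersection, +0)
HI@2: {T} ∪ {G} = {G,T} (union, +1)
QW@2: {C} ∩ {C} = {C} (intersection, +0)
HIQW@2: {G,T} ∪ {C} = {C,G,T} (union, +1)
HI@3: {G} ∩ {G} = {G} (intersection, +0)
QW@3: {C} ∩ {C} = {C} (intersection, +0)
HIQW@3: {G} ∪ {C} = {C,G} (union, +1)
HI@4: {A} ∪ {C} = {A,C} (union, +1)
QW@4: {T} ∩ {T} = {T} (intersection, +0)
HIQW@4: {A,C} ∪ {T} = {A,C,T} (union, +1)
HI@5: {G} ∪ {T} = {G,T} (union, +1)
QW@5: {A} ∪ {G} = {A,G} (union, +1)
HIQW@5: {G,T} ∩ {A,G} = {G} (intersection, +0)
HI@6: {G} ∪ {C} = {C,G} (union, +1)
QW@6: {A} ∪ {T} = {A,T} (union, +1)
HIQW@6: {C,G} ∪ {A,T} = {A,C,G,T} (union, +1)
per-site changes: [1, 2, 2, 1, 2, 2, 3]; total = 13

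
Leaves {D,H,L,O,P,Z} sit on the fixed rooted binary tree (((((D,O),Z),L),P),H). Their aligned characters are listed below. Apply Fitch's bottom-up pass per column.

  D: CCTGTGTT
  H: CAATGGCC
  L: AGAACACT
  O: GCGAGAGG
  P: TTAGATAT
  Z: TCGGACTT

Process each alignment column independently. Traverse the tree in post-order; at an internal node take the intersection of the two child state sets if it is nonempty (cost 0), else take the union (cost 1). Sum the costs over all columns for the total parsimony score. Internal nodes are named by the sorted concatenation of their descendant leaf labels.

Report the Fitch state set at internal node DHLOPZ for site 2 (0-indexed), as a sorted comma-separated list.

[col 0] DO: children D:{C}, O:{G} ∪→ {C,G}; cost 1
[col 0] DOZ: children DO:{C,G}, Z:{T} ∪→ {C,G,T}; cost 1
[col 0] DLOZ: children DOZ:{C,G,T}, L:{A} ∪→ {A,C,G,T}; cost 1
[col 0] DLOPZ: children DLOZ:{A,C,G,T}, P:{T} ∩→ {T}; cost 0
[col 0] DHLOPZ: children DLOPZ:{T}, H:{C} ∪→ {C,T}; cost 1
[col 1] DO: children D:{C}, O:{C} ∩→ {C}; cost 0
[col 1] DOZ: children DO:{C}, Z:{C} ∩→ {C}; cost 0
[col 1] DLOZ: children DOZ:{C}, L:{G} ∪→ {C,G}; cost 1
[col 1] DLOPZ: children DLOZ:{C,G}, P:{T} ∪→ {C,G,T}; cost 1
[col 1] DHLOPZ: children DLOPZ:{C,G,T}, H:{A} ∪→ {A,C,G,T}; cost 1
[col 2] DO: children D:{T}, O:{G} ∪→ {G,T}; cost 1
[col 2] DOZ: children DO:{G,T}, Z:{G} ∩→ {G}; cost 0
[col 2] DLOZ: children DOZ:{G}, L:{A} ∪→ {A,G}; cost 1
[col 2] DLOPZ: children DLOZ:{A,G}, P:{A} ∩→ {A}; cost 0
[col 2] DHLOPZ: children DLOPZ:{A}, H:{A} ∩→ {A}; cost 0
[col 3] DO: children D:{G}, O:{A} ∪→ {A,G}; cost 1
[col 3] DOZ: children DO:{A,G}, Z:{G} ∩→ {G}; cost 0
[col 3] DLOZ: children DOZ:{G}, L:{A} ∪→ {A,G}; cost 1
[col 3] DLOPZ: children DLOZ:{A,G}, P:{G} ∩→ {G}; cost 0
[col 3] DHLOPZ: children DLOPZ:{G}, H:{T} ∪→ {G,T}; cost 1
[col 4] DO: children D:{T}, O:{G} ∪→ {G,T}; cost 1
[col 4] DOZ: children DO:{G,T}, Z:{A} ∪→ {A,G,T}; cost 1
[col 4] DLOZ: children DOZ:{A,G,T}, L:{C} ∪→ {A,C,G,T}; cost 1
[col 4] DLOPZ: children DLOZ:{A,C,G,T}, P:{A} ∩→ {A}; cost 0
[col 4] DHLOPZ: children DLOPZ:{A}, H:{G} ∪→ {A,G}; cost 1
[col 5] DO: children D:{G}, O:{A} ∪→ {A,G}; cost 1
[col 5] DOZ: children DO:{A,G}, Z:{C} ∪→ {A,C,G}; cost 1
[col 5] DLOZ: children DOZ:{A,C,G}, L:{A} ∩→ {A}; cost 0
[col 5] DLOPZ: children DLOZ:{A}, P:{T} ∪→ {A,T}; cost 1
[col 5] DHLOPZ: children DLOPZ:{A,T}, H:{G} ∪→ {A,G,T}; cost 1
[col 6] DO: children D:{T}, O:{G} ∪→ {G,T}; cost 1
[col 6] DOZ: children DO:{G,T}, Z:{T} ∩→ {T}; cost 0
[col 6] DLOZ: children DOZ:{T}, L:{C} ∪→ {C,T}; cost 1
[col 6] DLOPZ: children DLOZ:{C,T}, P:{A} ∪→ {A,C,T}; cost 1
[col 6] DHLOPZ: children DLOPZ:{A,C,T}, H:{C} ∩→ {C}; cost 0
[col 7] DO: children D:{T}, O:{G} ∪→ {G,T}; cost 1
[col 7] DOZ: children DO:{G,T}, Z:{T} ∩→ {T}; cost 0
[col 7] DLOZ: children DOZ:{T}, L:{T} ∩→ {T}; cost 0
[col 7] DLOPZ: children DLOZ:{T}, P:{T} ∩→ {T}; cost 0
[col 7] DHLOPZ: children DLOPZ:{T}, H:{C} ∪→ {C,T}; cost 1
per-site changes: [4, 3, 2, 3, 4, 4, 3, 2]; total = 25

A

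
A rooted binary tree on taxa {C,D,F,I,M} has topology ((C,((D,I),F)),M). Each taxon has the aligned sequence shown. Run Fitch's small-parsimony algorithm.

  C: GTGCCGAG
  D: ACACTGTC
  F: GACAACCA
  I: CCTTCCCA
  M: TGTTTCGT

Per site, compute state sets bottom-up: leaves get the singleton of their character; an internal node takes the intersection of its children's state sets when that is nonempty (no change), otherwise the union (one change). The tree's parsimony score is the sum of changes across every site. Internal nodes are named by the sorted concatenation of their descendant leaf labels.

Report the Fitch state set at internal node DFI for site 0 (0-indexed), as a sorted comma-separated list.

[col 0] DI: children D:{A}, I:{C} ∪→ {A,C}; cost 1
[col 0] DFI: children DI:{A,C}, F:{G} ∪→ {A,C,G}; cost 1
[col 0] CDFI: children C:{G}, DFI:{A,C,G} ∩→ {G}; cost 0
[col 0] CDFIM: children CDFI:{G}, M:{T} ∪→ {G,T}; cost 1
[col 1] DI: children D:{C}, I:{C} ∩→ {C}; cost 0
[col 1] DFI: children DI:{C}, F:{A} ∪→ {A,C}; cost 1
[col 1] CDFI: children C:{T}, DFI:{A,C} ∪→ {A,C,T}; cost 1
[col 1] CDFIM: children CDFI:{A,C,T}, M:{G} ∪→ {A,C,G,T}; cost 1
[col 2] DI: children D:{A}, I:{T} ∪→ {A,T}; cost 1
[col 2] DFI: children DI:{A,T}, F:{C} ∪→ {A,C,T}; cost 1
[col 2] CDFI: children C:{G}, DFI:{A,C,T} ∪→ {A,C,G,T}; cost 1
[col 2] CDFIM: children CDFI:{A,C,G,T}, M:{T} ∩→ {T}; cost 0
[col 3] DI: children D:{C}, I:{T} ∪→ {C,T}; cost 1
[col 3] DFI: children DI:{C,T}, F:{A} ∪→ {A,C,T}; cost 1
[col 3] CDFI: children C:{C}, DFI:{A,C,T} ∩→ {C}; cost 0
[col 3] CDFIM: children CDFI:{C}, M:{T} ∪→ {C,T}; cost 1
[col 4] DI: children D:{T}, I:{C} ∪→ {C,T}; cost 1
[col 4] DFI: children DI:{C,T}, F:{A} ∪→ {A,C,T}; cost 1
[col 4] CDFI: children C:{C}, DFI:{A,C,T} ∩→ {C}; cost 0
[col 4] CDFIM: children CDFI:{C}, M:{T} ∪→ {C,T}; cost 1
[col 5] DI: children D:{G}, I:{C} ∪→ {C,G}; cost 1
[col 5] DFI: children DI:{C,G}, F:{C} ∩→ {C}; cost 0
[col 5] CDFI: children C:{G}, DFI:{C} ∪→ {C,G}; cost 1
[col 5] CDFIM: children CDFI:{C,G}, M:{C} ∩→ {C}; cost 0
[col 6] DI: children D:{T}, I:{C} ∪→ {C,T}; cost 1
[col 6] DFI: children DI:{C,T}, F:{C} ∩→ {C}; cost 0
[col 6] CDFI: children C:{A}, DFI:{C} ∪→ {A,C}; cost 1
[col 6] CDFIM: children CDFI:{A,C}, M:{G} ∪→ {A,C,G}; cost 1
[col 7] DI: children D:{C}, I:{A} ∪→ {A,C}; cost 1
[col 7] DFI: children DI:{A,C}, F:{A} ∩→ {A}; cost 0
[col 7] CDFI: children C:{G}, DFI:{A} ∪→ {A,G}; cost 1
[col 7] CDFIM: children CDFI:{A,G}, M:{T} ∪→ {A,G,T}; cost 1
per-site changes: [3, 3, 3, 3, 3, 2, 3, 3]; total = 23

A,C,G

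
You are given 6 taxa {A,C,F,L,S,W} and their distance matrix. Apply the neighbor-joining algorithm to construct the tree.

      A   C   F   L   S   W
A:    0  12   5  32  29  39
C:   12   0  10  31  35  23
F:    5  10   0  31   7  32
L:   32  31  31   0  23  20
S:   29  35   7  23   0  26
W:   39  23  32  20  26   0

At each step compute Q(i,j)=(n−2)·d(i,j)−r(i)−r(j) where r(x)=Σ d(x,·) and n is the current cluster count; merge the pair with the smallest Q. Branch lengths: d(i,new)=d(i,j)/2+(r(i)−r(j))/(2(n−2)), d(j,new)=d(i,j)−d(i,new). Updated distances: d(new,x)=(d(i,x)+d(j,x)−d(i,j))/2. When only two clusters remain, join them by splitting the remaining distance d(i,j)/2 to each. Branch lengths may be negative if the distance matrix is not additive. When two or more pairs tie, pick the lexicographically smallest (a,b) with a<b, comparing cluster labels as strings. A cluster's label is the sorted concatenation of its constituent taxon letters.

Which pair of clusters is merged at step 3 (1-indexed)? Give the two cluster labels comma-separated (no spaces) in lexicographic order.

1. join L+W (d=20, Q=-197) ⇒ LW; edges |L|=77/8, |W|=83/8
  updated: d(A,LW)=51/2, d(C,LW)=17, d(F,LW)=43/2, d(LW,S)=29/2
2. join LW+S (d=29/2, Q=-241/2) ⇒ LSW; edges |LW|=73/12, |S|=101/12
  updated: d(A,LSW)=20, d(C,LSW)=75/4, d(F,LSW)=7
3. join A+C (d=12, Q=-215/4) ⇒ AC; edges |A|=81/16, |C|=111/16
  updated: d(AC,F)=3/2, d(AC,LSW)=107/8
4. join AC+F (d=3/2, Q=-175/8) ⇒ ACF; edges |AC|=63/16, |F|=-39/16
  updated: d(ACF,LSW)=151/16
5. join ACF+LSW (d=151/16) ⇒ ACFLSW; edges |ACF|=151/32, |LSW|=151/32
final tree: (((A:81/16,C:111/16):63/16,F:-39/16):151/32,((L:77/8,W:83/8):73/12,S:101/12):151/32)
total length: 919/16

A,C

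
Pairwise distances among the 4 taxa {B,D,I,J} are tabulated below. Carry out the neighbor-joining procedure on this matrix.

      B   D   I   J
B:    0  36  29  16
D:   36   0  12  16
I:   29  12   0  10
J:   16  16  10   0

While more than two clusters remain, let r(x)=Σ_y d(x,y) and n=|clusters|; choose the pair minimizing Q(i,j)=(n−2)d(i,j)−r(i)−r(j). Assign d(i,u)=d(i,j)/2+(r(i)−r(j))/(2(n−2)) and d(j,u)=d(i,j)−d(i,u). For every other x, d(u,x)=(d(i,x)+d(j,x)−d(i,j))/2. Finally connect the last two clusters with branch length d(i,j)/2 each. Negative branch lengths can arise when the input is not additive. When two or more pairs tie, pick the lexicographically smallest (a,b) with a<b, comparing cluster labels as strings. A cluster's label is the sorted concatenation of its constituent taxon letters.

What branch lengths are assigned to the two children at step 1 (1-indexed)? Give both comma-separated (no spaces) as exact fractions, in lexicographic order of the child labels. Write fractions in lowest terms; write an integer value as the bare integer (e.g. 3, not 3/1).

71/4,-7/4

1. join B+J (d=16, Q=-91) ⇒ BJ; edges |B|=71/4, |J|=-7/4
  updated: d(BJ,D)=18, d(BJ,I)=23/2
2. join BJ+D (d=18, Q=-83/2) ⇒ BDJ; edges |BJ|=35/4, |D|=37/4
  updated: d(BDJ,I)=11/4
3. join BDJ+I (d=11/4) ⇒ BDIJ; edges |BDJ|=11/8, |I|=11/8
final tree: (((B:71/4,J:-7/4):35/4,D:37/4):11/8,I:11/8)
total length: 147/4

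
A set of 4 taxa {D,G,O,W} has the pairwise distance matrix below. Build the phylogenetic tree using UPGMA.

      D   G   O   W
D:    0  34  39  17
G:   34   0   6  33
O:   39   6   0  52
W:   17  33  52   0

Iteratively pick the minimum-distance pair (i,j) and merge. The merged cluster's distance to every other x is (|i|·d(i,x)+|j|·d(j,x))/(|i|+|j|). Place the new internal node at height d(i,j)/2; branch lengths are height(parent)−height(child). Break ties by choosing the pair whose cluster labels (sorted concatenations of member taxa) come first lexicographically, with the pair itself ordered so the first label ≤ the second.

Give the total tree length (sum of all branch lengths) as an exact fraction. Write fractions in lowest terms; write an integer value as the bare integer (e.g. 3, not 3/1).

51

step 1: merge (G,O) at d=6; branch lengths G→3, O→3; new cluster GO
  updated: d(D,GO)=73/2, d(GO,W)=85/2
step 2: merge (D,W) at d=17; branch lengths D→17/2, W→17/2; new cluster DW
  updated: d(DW,GO)=79/2
step 3: merge (DW,GO) at d=79/2; branch lengths DW→45/4, GO→67/4; new cluster DGOW
final tree: ((D:17/2,W:17/2):45/4,(G:3,O:3):67/4)
total length: 51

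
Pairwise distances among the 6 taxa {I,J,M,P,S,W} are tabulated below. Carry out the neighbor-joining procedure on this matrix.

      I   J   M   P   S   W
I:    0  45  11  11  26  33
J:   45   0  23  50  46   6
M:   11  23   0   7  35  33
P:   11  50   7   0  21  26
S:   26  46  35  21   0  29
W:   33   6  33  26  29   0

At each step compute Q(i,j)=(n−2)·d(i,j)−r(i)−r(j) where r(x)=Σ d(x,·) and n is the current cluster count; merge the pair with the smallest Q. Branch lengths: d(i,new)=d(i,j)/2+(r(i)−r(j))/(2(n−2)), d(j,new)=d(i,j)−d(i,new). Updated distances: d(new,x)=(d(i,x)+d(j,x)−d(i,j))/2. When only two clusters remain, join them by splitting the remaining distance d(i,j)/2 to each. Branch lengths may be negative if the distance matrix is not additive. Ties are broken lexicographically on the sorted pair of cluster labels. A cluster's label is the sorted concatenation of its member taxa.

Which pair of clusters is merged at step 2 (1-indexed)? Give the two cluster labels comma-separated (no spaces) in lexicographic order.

JW,S

iteration 1: select J,W (d=6, Q=-273); attach at lengths (67/8, -19/8); label the merged cluster JW
  updated: d(I,JW)=36, d(JW,M)=25, d(JW,P)=35, d(JW,S)=69/2
iteration 2: select JW,S (d=69/2, Q=-287/2); attach at lengths (235/12, 179/12); label the merged cluster JSW
  updated: d(I,JSW)=55/4, d(JSW,M)=51/4, d(JSW,P)=43/4
iteration 3: select I,JSW (d=55/4, Q=-91/2); attach at lengths (13/2, 29/4); label the merged cluster IJSW
  updated: d(IJSW,M)=5, d(IJSW,P)=4
iteration 4: select IJSW,M (d=5, Q=-16); attach at lengths (1, 4); label the merged cluster IJMSW
  updated: d(IJMSW,P)=3
iteration 5: select IJMSW,P (d=3); attach at lengths (3/2, 3/2); label the merged cluster IJMPSW
final tree: (((I:13/2,((J:67/8,W:-19/8):235/12,S:179/12):29/4):1,M:4):3/2,P:3/2)
total length: 249/4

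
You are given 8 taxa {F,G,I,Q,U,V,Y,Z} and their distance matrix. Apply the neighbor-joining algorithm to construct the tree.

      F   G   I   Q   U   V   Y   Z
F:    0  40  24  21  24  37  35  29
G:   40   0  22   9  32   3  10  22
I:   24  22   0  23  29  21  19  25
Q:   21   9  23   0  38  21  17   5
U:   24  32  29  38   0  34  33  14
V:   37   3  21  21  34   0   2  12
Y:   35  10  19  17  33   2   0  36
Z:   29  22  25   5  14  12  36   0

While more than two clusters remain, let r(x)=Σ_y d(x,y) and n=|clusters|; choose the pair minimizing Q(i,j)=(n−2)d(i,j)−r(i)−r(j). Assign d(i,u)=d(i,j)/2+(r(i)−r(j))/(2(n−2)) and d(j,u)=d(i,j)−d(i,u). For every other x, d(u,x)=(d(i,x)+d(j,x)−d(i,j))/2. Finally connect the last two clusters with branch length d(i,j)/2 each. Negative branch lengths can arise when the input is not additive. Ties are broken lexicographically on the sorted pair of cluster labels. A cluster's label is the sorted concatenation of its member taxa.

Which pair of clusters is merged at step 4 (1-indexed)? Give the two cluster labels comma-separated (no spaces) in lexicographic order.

Q,Z

step 1: merge (F,U) at d=24, Q=-270; branch lengths F→25/2, U→23/2; new cluster FU
  updated: d(FU,G)=24, d(FU,I)=29/2, d(FU,Q)=35/2, d(FU,V)=47/2, d(FU,Y)=22, d(FU,Z)=19/2
step 2: merge (V,Y) at d=2, Q=-357/2; branch lengths V→-27/20, Y→67/20; new cluster VY
  updated: d(FU,VY)=87/4, d(G,VY)=11/2, d(I,VY)=19, d(Q,VY)=18, d(VY,Z)=23
step 3: merge (G,VY) at d=11/2, Q=-591/4; branch lengths G→69/32, VY→107/32; new cluster GVY
  updated: d(FU,GVY)=161/8, d(GVY,I)=71/4, d(GVY,Q)=43/4, d(GVY,Z)=79/4
step 4: merge (Q,Z) at d=5, Q=-201/2; branch lengths Q→2, Z→3; new cluster QZ
  updated: d(FU,QZ)=11, d(GVY,QZ)=51/4, d(I,QZ)=43/2
step 5: merge (FU,I) at d=29/2, Q=-563/8; branch lengths FU→167/32, I→297/32; new cluster FIU
  updated: d(FIU,GVY)=187/16, d(FIU,QZ)=9
step 6: merge (FIU,GVY) at d=187/16, Q=-535/16; branch lengths FIU→127/32, GVY→247/32; new cluster FGIUVY
  updated: d(FGIUVY,QZ)=161/32
step 7: merge (FGIUVY,QZ) at d=161/32; branch lengths FGIUVY→161/64, QZ→161/64; new cluster FGIQUVYZ
final tree: ((((F:25/2,U:23/2):167/32,I:297/32):127/32,(G:69/32,(V:-27/20,Y:67/20):107/32):247/32):161/64,(Q:2,Z:3):161/64)
total length: 2167/32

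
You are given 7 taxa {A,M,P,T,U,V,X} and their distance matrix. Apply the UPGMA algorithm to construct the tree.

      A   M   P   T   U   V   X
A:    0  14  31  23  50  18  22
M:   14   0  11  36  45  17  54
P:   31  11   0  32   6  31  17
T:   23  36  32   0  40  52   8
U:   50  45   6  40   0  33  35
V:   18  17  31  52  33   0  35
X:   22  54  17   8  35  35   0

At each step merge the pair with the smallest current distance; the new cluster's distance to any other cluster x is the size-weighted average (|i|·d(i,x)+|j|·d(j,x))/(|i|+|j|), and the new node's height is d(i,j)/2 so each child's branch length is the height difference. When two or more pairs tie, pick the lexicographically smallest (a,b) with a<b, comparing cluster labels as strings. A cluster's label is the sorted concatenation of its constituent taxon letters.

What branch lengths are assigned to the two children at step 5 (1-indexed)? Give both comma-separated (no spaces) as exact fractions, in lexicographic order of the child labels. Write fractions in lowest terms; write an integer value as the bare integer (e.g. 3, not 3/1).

1. join P+U (d=6) ⇒ PU; edges |P|=3, |U|=3
  updated: d(A,PU)=81/2, d(M,PU)=28, d(PU,T)=36, d(PU,V)=32, d(PU,X)=26
2. join T+X (d=8) ⇒ TX; edges |T|=4, |X|=4
  updated: d(A,TX)=45/2, d(M,TX)=45, d(PU,TX)=31, d(TX,V)=87/2
3. join A+M (d=14) ⇒ AM; edges |A|=7, |M|=7
  updated: d(AM,PU)=137/4, d(AM,TX)=135/4, d(AM,V)=35/2
4. join AM+V (d=35/2) ⇒ AMV; edges |AM|=7/4, |V|=35/4
  updated: d(AMV,PU)=67/2, d(AMV,TX)=37
5. join PU+TX (d=31) ⇒ PTUX; edges |PU|=25/2, |TX|=23/2
  updated: d(AMV,PTUX)=141/4
6. join AMV+PTUX (d=141/4) ⇒ AMPTUVX; edges |AMV|=71/8, |PTUX|=17/8
final tree: (((A:7,M:7):7/4,V:35/4):71/8,((P:3,U:3):25/2,(T:4,X:4):23/2):17/8)
total length: 147/2

25/2,23/2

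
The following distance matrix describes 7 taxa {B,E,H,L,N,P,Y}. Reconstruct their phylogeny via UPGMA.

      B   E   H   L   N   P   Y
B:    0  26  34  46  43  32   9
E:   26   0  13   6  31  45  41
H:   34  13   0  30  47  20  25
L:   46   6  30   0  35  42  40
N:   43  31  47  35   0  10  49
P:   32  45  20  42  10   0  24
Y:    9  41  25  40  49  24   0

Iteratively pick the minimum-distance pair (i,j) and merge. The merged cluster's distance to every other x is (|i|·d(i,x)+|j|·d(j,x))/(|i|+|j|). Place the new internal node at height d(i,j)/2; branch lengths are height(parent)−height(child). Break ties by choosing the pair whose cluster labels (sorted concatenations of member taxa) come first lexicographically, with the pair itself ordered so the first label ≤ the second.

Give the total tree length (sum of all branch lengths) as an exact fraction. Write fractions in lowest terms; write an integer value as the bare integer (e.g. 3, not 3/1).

1. join E+L (d=6) ⇒ EL; edges |E|=3, |L|=3
  updated: d(B,EL)=36, d(EL,H)=43/2, d(EL,N)=33, d(EL,P)=87/2, d(EL,Y)=81/2
2. join B+Y (d=9) ⇒ BY; edges |B|=9/2, |Y|=9/2
  updated: d(BY,EL)=153/4, d(BY,H)=59/2, d(BY,N)=46, d(BY,P)=28
3. join N+P (d=10) ⇒ NP; edges |N|=5, |P|=5
  updated: d(BY,NP)=37, d(EL,NP)=153/4, d(H,NP)=67/2
4. join EL+H (d=43/2) ⇒ EHL; edges |EL|=31/4, |H|=43/4
  updated: d(BY,EHL)=106/3, d(EHL,NP)=110/3
5. join BY+EHL (d=106/3) ⇒ BEHLY; edges |BY|=79/6, |EHL|=83/12
  updated: d(BEHLY,NP)=184/5
6. join BEHLY+NP (d=184/5) ⇒ BEHLNPY; edges |BEHLY|=11/15, |NP|=67/5
final tree: (((B:9/2,Y:9/2):79/6,((E:3,L:3):31/4,H:43/4):83/12):11/15,(N:5,P:5):67/5)
total length: 4663/60

4663/60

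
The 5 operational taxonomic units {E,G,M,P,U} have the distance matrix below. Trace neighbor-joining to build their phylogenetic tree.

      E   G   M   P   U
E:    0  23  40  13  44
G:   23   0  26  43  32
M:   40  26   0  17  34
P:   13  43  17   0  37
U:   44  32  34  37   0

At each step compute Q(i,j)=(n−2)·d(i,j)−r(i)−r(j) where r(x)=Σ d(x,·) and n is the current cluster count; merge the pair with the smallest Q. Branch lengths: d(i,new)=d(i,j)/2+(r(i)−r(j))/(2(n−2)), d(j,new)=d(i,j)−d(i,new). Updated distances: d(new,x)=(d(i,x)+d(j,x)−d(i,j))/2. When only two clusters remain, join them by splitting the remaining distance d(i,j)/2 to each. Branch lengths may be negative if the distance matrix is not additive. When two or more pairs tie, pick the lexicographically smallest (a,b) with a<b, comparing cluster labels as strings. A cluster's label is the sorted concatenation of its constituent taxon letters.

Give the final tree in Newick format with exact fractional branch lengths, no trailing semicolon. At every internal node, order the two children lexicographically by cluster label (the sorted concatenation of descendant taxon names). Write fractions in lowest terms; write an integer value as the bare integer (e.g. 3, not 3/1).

iteration 1: select E,P (d=13, Q=-191); attach at lengths (49/6, 29/6); label the merged cluster EP
  updated: d(EP,G)=53/2, d(EP,M)=22, d(EP,U)=34
iteration 2: select EP,M (d=22, Q=-241/2); attach at lengths (89/8, 87/8); label the merged cluster EMP
  updated: d(EMP,G)=61/4, d(EMP,U)=23
iteration 3: select EMP,G (d=61/4, Q=-281/4); attach at lengths (25/8, 97/8); label the merged cluster EGMP
  updated: d(EGMP,U)=159/8
iteration 4: select EGMP,U (d=159/8); attach at lengths (159/16, 159/16); label the merged cluster EGMPU
final tree: ((((E:49/6,P:29/6):89/8,M:87/8):25/8,G:97/8):159/16,U:159/16)
total length: 561/8

((((E:49/6,P:29/6):89/8,M:87/8):25/8,G:97/8):159/16,U:159/16)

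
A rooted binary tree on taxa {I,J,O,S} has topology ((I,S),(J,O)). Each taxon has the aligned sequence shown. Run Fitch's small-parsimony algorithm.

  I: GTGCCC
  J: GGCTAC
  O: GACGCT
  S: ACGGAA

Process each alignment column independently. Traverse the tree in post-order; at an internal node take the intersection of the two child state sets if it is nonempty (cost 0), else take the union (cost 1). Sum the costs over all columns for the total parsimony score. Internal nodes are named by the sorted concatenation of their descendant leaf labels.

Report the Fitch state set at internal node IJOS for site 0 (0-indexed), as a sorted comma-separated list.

G

[col 0] IS: children I:{G}, S:{A} ∪→ {A,G}; cost 1
[col 0] JO: children J:{G}, O:{G} ∩→ {G}; cost 0
[col 0] IJOS: children IS:{A,G}, JO:{G} ∩→ {G}; cost 0
[col 1] IS: children I:{T}, S:{C} ∪→ {C,T}; cost 1
[col 1] JO: children J:{G}, O:{A} ∪→ {A,G}; cost 1
[col 1] IJOS: children IS:{C,T}, JO:{A,G} ∪→ {A,C,G,T}; cost 1
[col 2] IS: children I:{G}, S:{G} ∩→ {G}; cost 0
[col 2] JO: children J:{C}, O:{C} ∩→ {C}; cost 0
[col 2] IJOS: children IS:{G}, JO:{C} ∪→ {C,G}; cost 1
[col 3] IS: children I:{C}, S:{G} ∪→ {C,G}; cost 1
[col 3] JO: children J:{T}, O:{G} ∪→ {G,T}; cost 1
[col 3] IJOS: children IS:{C,G}, JO:{G,T} ∩→ {G}; cost 0
[col 4] IS: children I:{C}, S:{A} ∪→ {A,C}; cost 1
[col 4] JO: children J:{A}, O:{C} ∪→ {A,C}; cost 1
[col 4] IJOS: children IS:{A,C}, JO:{A,C} ∩→ {A,C}; cost 0
[col 5] IS: children I:{C}, S:{A} ∪→ {A,C}; cost 1
[col 5] JO: children J:{C}, O:{T} ∪→ {C,T}; cost 1
[col 5] IJOS: children IS:{A,C}, JO:{C,T} ∩→ {C}; cost 0
per-site changes: [1, 3, 1, 2, 2, 2]; total = 11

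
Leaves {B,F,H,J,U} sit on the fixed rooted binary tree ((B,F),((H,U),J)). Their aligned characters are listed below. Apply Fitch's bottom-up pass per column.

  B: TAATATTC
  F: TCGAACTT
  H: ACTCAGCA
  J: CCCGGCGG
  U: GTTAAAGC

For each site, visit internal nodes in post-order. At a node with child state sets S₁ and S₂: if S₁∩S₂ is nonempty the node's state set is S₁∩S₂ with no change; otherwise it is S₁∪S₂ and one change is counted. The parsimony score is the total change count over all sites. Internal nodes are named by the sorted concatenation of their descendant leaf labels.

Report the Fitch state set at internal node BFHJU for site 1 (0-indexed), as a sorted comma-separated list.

C

site 0, node BF: B={T} ∩ F={T} → {T} (+0)
site 0, node HU: H={A} ∪ U={G} → {A,G} (+1)
site 0, node HJU: HU={A,G} ∪ J={C} → {A,C,G} (+1)
site 0, node BFHJU: BF={T} ∪ HJU={A,C,G} → {A,C,G,T} (+1)
site 1, node BF: B={A} ∪ F={C} → {A,C} (+1)
site 1, node HU: H={C} ∪ U={T} → {C,T} (+1)
site 1, node HJU: HU={C,T} ∩ J={C} → {C} (+0)
site 1, node BFHJU: BF={A,C} ∩ HJU={C} → {C} (+0)
site 2, node BF: B={A} ∪ F={G} → {A,G} (+1)
site 2, node HU: H={T} ∩ U={T} → {T} (+0)
site 2, node HJU: HU={T} ∪ J={C} → {C,T} (+1)
site 2, node BFHJU: BF={A,G} ∪ HJU={C,T} → {A,C,G,T} (+1)
site 3, node BF: B={T} ∪ F={A} → {A,T} (+1)
site 3, node HU: H={C} ∪ U={A} → {A,C} (+1)
site 3, node HJU: HU={A,C} ∪ J={G} → {A,C,G} (+1)
site 3, node BFHJU: BF={A,T} ∩ HJU={A,C,G} → {A} (+0)
site 4, node BF: B={A} ∩ F={A} → {A} (+0)
site 4, node HU: H={A} ∩ U={A} → {A} (+0)
site 4, node HJU: HU={A} ∪ J={G} → {A,G} (+1)
site 4, node BFHJU: BF={A} ∩ HJU={A,G} → {A} (+0)
site 5, node BF: B={T} ∪ F={C} → {C,T} (+1)
site 5, node HU: H={G} ∪ U={A} → {A,G} (+1)
site 5, node HJU: HU={A,G} ∪ J={C} → {A,C,G} (+1)
site 5, node BFHJU: BF={C,T} ∩ HJU={A,C,G} → {C} (+0)
site 6, node BF: B={T} ∩ F={T} → {T} (+0)
site 6, node HU: H={C} ∪ U={G} → {C,G} (+1)
site 6, node HJU: HU={C,G} ∩ J={G} → {G} (+0)
site 6, node BFHJU: BF={T} ∪ HJU={G} → {G,T} (+1)
site 7, node BF: B={C} ∪ F={T} → {C,T} (+1)
site 7, node HU: H={A} ∪ U={C} → {A,C} (+1)
site 7, node HJU: HU={A,C} ∪ J={G} → {A,C,G} (+1)
site 7, node BFHJU: BF={C,T} ∩ HJU={A,C,G} → {C} (+0)
per-site changes: [3, 2, 3, 3, 1, 3, 2, 3]; total = 20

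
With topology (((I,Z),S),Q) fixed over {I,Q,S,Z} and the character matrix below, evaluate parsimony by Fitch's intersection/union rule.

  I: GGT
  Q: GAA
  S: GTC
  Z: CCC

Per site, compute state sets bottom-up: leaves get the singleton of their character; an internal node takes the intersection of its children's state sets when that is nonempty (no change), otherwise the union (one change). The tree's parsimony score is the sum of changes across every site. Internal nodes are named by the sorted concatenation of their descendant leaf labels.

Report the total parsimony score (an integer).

6

site 0, node IZ: I={G} ∪ Z={C} → {C,G} (+1)
site 0, node ISZ: IZ={C,G} ∩ S={G} → {G} (+0)
site 0, node IQSZ: ISZ={G} ∩ Q={G} → {G} (+0)
site 1, node IZ: I={G} ∪ Z={C} → {C,G} (+1)
site 1, node ISZ: IZ={C,G} ∪ S={T} → {C,G,T} (+1)
site 1, node IQSZ: ISZ={C,G,T} ∪ Q={A} → {A,C,G,T} (+1)
site 2, node IZ: I={T} ∪ Z={C} → {C,T} (+1)
site 2, node ISZ: IZ={C,T} ∩ S={C} → {C} (+0)
site 2, node IQSZ: ISZ={C} ∪ Q={A} → {A,C} (+1)
per-site changes: [1, 3, 2]; total = 6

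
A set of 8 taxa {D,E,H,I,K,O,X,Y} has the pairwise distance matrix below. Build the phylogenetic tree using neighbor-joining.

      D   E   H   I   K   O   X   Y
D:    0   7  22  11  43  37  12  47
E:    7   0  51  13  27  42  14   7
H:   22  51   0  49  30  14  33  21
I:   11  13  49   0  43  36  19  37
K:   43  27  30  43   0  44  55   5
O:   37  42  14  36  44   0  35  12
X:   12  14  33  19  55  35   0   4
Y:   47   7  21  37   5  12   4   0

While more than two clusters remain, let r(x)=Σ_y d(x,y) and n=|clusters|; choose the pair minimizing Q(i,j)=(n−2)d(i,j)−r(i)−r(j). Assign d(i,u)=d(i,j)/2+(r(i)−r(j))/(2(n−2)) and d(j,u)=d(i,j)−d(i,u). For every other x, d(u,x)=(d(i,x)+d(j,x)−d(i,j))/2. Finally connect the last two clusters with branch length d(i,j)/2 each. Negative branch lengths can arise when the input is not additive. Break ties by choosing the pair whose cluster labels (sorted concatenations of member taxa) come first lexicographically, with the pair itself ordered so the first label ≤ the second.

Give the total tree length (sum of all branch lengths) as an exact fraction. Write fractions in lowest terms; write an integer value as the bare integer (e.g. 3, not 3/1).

595/8

step 1: merge (H,O) at d=14, Q=-356; branch lengths H→7, O→7; new cluster HO
  updated: d(D,HO)=45/2, d(E,HO)=79/2, d(HO,I)=71/2, d(HO,K)=30, d(HO,X)=27, d(HO,Y)=19/2
step 2: merge (K,Y) at d=5, Q=-575/2; branch lengths K→237/20, Y→-137/20; new cluster KY
  updated: d(D,KY)=85/2, d(E,KY)=29/2, d(HO,KY)=69/4, d(I,KY)=75/2, d(KY,X)=27
step 3: merge (HO,KY) at d=69/4, Q=-423/2; branch lengths HO→9, KY→33/4; new cluster HKOY
  updated: d(D,HKOY)=191/8, d(E,HKOY)=147/8, d(HKOY,I)=223/8, d(HKOY,X)=147/8
step 4: merge (HKOY,X) at d=147/8, Q=-387/4; branch lengths HKOY→107/8, X→5; new cluster HKOXY
  updated: d(D,HKOXY)=35/4, d(E,HKOXY)=7, d(HKOXY,I)=57/4
step 5: merge (D,I) at d=11, Q=-43; branch lengths D→21/8, I→67/8; new cluster DI
  updated: d(DI,E)=9/2, d(DI,HKOXY)=6
step 6: merge (DI,E) at d=9/2, Q=-35/2; branch lengths DI→7/4, E→11/4; new cluster DEI
  updated: d(DEI,HKOXY)=17/4
step 7: merge (DEI,HKOXY) at d=17/4; branch lengths DEI→17/8, HKOXY→17/8; new cluster DEHIKOXY
final tree: (((D:21/8,I:67/8):7/4,E:11/4):17/8,(((H:7,O:7):9,(K:237/20,Y:-137/20):33/4):107/8,X:5):17/8)
total length: 595/8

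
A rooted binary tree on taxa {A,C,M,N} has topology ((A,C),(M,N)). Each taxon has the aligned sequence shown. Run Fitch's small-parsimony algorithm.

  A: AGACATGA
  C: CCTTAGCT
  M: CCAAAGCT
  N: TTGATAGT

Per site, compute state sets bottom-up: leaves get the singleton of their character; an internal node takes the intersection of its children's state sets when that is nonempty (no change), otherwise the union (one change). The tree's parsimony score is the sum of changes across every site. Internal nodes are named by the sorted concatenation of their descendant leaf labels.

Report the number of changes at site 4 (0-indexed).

AC@0: {A} ∪ {C} = {A,C} (union, +1)
MN@0: {C} ∪ {T} = {C,T} (union, +1)
ACMN@0: {A,C} ∩ {C,T} = {C} (intersection, +0)
AC@1: {G} ∪ {C} = {C,G} (union, +1)
MN@1: {C} ∪ {T} = {C,T} (union, +1)
ACMN@1: {C,G} ∩ {C,T} = {C} (intersection, +0)
AC@2: {A} ∪ {T} = {A,T} (union, +1)
MN@2: {A} ∪ {G} = {A,G} (union, +1)
ACMN@2: {A,T} ∩ {A,G} = {A} (intersection, +0)
AC@3: {C} ∪ {T} = {C,T} (union, +1)
MN@3: {A} ∩ {A} = {A} (intersection, +0)
ACMN@3: {C,T} ∪ {A} = {A,C,T} (union, +1)
AC@4: {A} ∩ {A} = {A} (intersection, +0)
MN@4: {A} ∪ {T} = {A,T} (union, +1)
ACMN@4: {A} ∩ {A,T} = {A} (intersection, +0)
AC@5: {T} ∪ {G} = {G,T} (union, +1)
MN@5: {G} ∪ {A} = {A,G} (union, +1)
ACMN@5: {G,T} ∩ {A,G} = {G} (intersection, +0)
AC@6: {G} ∪ {C} = {C,G} (union, +1)
MN@6: {C} ∪ {G} = {C,G} (union, +1)
ACMN@6: {C,G} ∩ {C,G} = {C,G} (intersection, +0)
AC@7: {A} ∪ {T} = {A,T} (union, +1)
MN@7: {T} ∩ {T} = {T} (intersection, +0)
ACMN@7: {A,T} ∩ {T} = {T} (intersection, +0)
per-site changes: [2, 2, 2, 2, 1, 2, 2, 1]; total = 14

1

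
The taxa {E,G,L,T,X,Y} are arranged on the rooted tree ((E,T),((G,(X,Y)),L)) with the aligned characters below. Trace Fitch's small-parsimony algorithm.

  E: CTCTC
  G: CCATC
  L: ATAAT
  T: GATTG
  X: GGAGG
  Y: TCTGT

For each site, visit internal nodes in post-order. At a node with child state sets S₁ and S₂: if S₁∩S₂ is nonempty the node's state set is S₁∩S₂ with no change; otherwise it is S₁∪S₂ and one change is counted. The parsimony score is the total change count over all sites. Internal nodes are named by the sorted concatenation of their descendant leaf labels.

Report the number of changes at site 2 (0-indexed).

site 0, node ET: E={C} ∪ T={G} → {C,G} (+1)
site 0, node XY: X={G} ∪ Y={T} → {G,T} (+1)
site 0, node GXY: G={C} ∪ XY={G,T} → {C,G,T} (+1)
site 0, node GLXY: GXY={C,G,T} ∪ L={A} → {A,C,G,T} (+1)
site 0, node EGLTXY: ET={C,G} ∩ GLXY={A,C,G,T} → {C,G} (+0)
site 1, node ET: E={T} ∪ T={A} → {A,T} (+1)
site 1, node XY: X={G} ∪ Y={C} → {C,G} (+1)
site 1, node GXY: G={C} ∩ XY={C,G} → {C} (+0)
site 1, node GLXY: GXY={C} ∪ L={T} → {C,T} (+1)
site 1, node EGLTXY: ET={A,T} ∩ GLXY={C,T} → {T} (+0)
site 2, node ET: E={C} ∪ T={T} → {C,T} (+1)
site 2, node XY: X={A} ∪ Y={T} → {A,T} (+1)
site 2, node GXY: G={A} ∩ XY={A,T} → {A} (+0)
site 2, node GLXY: GXY={A} ∩ L={A} → {A} (+0)
site 2, node EGLTXY: ET={C,T} ∪ GLXY={A} → {A,C,T} (+1)
site 3, node ET: E={T} ∩ T={T} → {T} (+0)
site 3, node XY: X={G} ∩ Y={G} → {G} (+0)
site 3, node GXY: G={T} ∪ XY={G} → {G,T} (+1)
site 3, node GLXY: GXY={G,T} ∪ L={A} → {A,G,T} (+1)
site 3, node EGLTXY: ET={T} ∩ GLXY={A,G,T} → {T} (+0)
site 4, node ET: E={C} ∪ T={G} → {C,G} (+1)
site 4, node XY: X={G} ∪ Y={T} → {G,T} (+1)
site 4, node GXY: G={C} ∪ XY={G,T} → {C,G,T} (+1)
site 4, node GLXY: GXY={C,G,T} ∩ L={T} → {T} (+0)
site 4, node EGLTXY: ET={C,G} ∪ GLXY={T} → {C,G,T} (+1)
per-site changes: [4, 3, 3, 2, 4]; total = 16

3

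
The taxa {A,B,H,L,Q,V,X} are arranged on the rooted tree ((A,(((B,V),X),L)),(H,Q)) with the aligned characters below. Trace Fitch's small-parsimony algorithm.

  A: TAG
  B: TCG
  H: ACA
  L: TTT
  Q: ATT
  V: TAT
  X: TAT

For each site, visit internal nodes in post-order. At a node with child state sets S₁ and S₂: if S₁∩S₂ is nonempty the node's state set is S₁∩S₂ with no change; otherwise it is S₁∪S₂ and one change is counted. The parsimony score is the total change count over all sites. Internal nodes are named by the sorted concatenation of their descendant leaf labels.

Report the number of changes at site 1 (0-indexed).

4

BV@0: {T} ∩ {T} = {T} (intersection, +0)
BVX@0: {T} ∩ {T} = {T} (intersection, +0)
BLVX@0: {T} ∩ {T} = {T} (intersection, +0)
ABLVX@0: {T} ∩ {T} = {T} (intersection, +0)
HQ@0: {A} ∩ {A} = {A} (intersection, +0)
ABHLQVX@0: {T} ∪ {A} = {A,T} (union, +1)
BV@1: {C} ∪ {A} = {A,C} (union, +1)
BVX@1: {A,C} ∩ {A} = {A} (intersection, +0)
BLVX@1: {A} ∪ {T} = {A,T} (union, +1)
ABLVX@1: {A} ∩ {A,T} = {A} (intersection, +0)
HQ@1: {C} ∪ {T} = {C,T} (union, +1)
ABHLQVX@1: {A} ∪ {C,T} = {A,C,T} (union, +1)
BV@2: {G} ∪ {T} = {G,T} (union, +1)
BVX@2: {G,T} ∩ {T} = {T} (intersection, +0)
BLVX@2: {T} ∩ {T} = {T} (intersection, +0)
ABLVX@2: {G} ∪ {T} = {G,T} (union, +1)
HQ@2: {A} ∪ {T} = {A,T} (union, +1)
ABHLQVX@2: {G,T} ∩ {A,T} = {T} (intersection, +0)
per-site changes: [1, 4, 3]; total = 8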